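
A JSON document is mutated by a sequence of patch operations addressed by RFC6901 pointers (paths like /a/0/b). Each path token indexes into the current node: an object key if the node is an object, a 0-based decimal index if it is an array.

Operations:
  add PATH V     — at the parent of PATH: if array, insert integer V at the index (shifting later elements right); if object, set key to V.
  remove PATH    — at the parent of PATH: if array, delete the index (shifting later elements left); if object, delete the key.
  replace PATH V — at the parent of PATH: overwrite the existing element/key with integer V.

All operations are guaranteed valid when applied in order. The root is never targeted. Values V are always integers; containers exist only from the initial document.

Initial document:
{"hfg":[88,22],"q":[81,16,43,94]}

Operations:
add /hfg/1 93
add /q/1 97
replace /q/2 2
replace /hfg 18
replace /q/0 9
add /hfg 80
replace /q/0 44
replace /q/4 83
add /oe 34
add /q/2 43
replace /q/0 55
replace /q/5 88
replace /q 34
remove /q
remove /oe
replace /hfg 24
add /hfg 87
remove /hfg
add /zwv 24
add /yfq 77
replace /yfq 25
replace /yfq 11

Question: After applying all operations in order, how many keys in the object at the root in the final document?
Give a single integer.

After op 1 (add /hfg/1 93): {"hfg":[88,93,22],"q":[81,16,43,94]}
After op 2 (add /q/1 97): {"hfg":[88,93,22],"q":[81,97,16,43,94]}
After op 3 (replace /q/2 2): {"hfg":[88,93,22],"q":[81,97,2,43,94]}
After op 4 (replace /hfg 18): {"hfg":18,"q":[81,97,2,43,94]}
After op 5 (replace /q/0 9): {"hfg":18,"q":[9,97,2,43,94]}
After op 6 (add /hfg 80): {"hfg":80,"q":[9,97,2,43,94]}
After op 7 (replace /q/0 44): {"hfg":80,"q":[44,97,2,43,94]}
After op 8 (replace /q/4 83): {"hfg":80,"q":[44,97,2,43,83]}
After op 9 (add /oe 34): {"hfg":80,"oe":34,"q":[44,97,2,43,83]}
After op 10 (add /q/2 43): {"hfg":80,"oe":34,"q":[44,97,43,2,43,83]}
After op 11 (replace /q/0 55): {"hfg":80,"oe":34,"q":[55,97,43,2,43,83]}
After op 12 (replace /q/5 88): {"hfg":80,"oe":34,"q":[55,97,43,2,43,88]}
After op 13 (replace /q 34): {"hfg":80,"oe":34,"q":34}
After op 14 (remove /q): {"hfg":80,"oe":34}
After op 15 (remove /oe): {"hfg":80}
After op 16 (replace /hfg 24): {"hfg":24}
After op 17 (add /hfg 87): {"hfg":87}
After op 18 (remove /hfg): {}
After op 19 (add /zwv 24): {"zwv":24}
After op 20 (add /yfq 77): {"yfq":77,"zwv":24}
After op 21 (replace /yfq 25): {"yfq":25,"zwv":24}
After op 22 (replace /yfq 11): {"yfq":11,"zwv":24}
Size at the root: 2

Answer: 2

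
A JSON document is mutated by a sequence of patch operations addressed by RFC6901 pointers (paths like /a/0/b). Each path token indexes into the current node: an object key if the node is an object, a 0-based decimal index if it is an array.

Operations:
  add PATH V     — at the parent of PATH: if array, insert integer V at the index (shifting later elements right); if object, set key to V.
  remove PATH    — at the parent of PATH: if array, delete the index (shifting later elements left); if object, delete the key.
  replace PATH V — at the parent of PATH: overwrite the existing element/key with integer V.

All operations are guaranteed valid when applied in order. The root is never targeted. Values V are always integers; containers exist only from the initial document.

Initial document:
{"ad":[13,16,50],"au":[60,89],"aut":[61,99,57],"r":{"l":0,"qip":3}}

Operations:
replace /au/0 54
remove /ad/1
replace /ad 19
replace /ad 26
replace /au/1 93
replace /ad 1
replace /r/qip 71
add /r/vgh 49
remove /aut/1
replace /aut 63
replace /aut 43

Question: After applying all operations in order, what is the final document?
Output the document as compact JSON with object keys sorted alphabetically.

After op 1 (replace /au/0 54): {"ad":[13,16,50],"au":[54,89],"aut":[61,99,57],"r":{"l":0,"qip":3}}
After op 2 (remove /ad/1): {"ad":[13,50],"au":[54,89],"aut":[61,99,57],"r":{"l":0,"qip":3}}
After op 3 (replace /ad 19): {"ad":19,"au":[54,89],"aut":[61,99,57],"r":{"l":0,"qip":3}}
After op 4 (replace /ad 26): {"ad":26,"au":[54,89],"aut":[61,99,57],"r":{"l":0,"qip":3}}
After op 5 (replace /au/1 93): {"ad":26,"au":[54,93],"aut":[61,99,57],"r":{"l":0,"qip":3}}
After op 6 (replace /ad 1): {"ad":1,"au":[54,93],"aut":[61,99,57],"r":{"l":0,"qip":3}}
After op 7 (replace /r/qip 71): {"ad":1,"au":[54,93],"aut":[61,99,57],"r":{"l":0,"qip":71}}
After op 8 (add /r/vgh 49): {"ad":1,"au":[54,93],"aut":[61,99,57],"r":{"l":0,"qip":71,"vgh":49}}
After op 9 (remove /aut/1): {"ad":1,"au":[54,93],"aut":[61,57],"r":{"l":0,"qip":71,"vgh":49}}
After op 10 (replace /aut 63): {"ad":1,"au":[54,93],"aut":63,"r":{"l":0,"qip":71,"vgh":49}}
After op 11 (replace /aut 43): {"ad":1,"au":[54,93],"aut":43,"r":{"l":0,"qip":71,"vgh":49}}

Answer: {"ad":1,"au":[54,93],"aut":43,"r":{"l":0,"qip":71,"vgh":49}}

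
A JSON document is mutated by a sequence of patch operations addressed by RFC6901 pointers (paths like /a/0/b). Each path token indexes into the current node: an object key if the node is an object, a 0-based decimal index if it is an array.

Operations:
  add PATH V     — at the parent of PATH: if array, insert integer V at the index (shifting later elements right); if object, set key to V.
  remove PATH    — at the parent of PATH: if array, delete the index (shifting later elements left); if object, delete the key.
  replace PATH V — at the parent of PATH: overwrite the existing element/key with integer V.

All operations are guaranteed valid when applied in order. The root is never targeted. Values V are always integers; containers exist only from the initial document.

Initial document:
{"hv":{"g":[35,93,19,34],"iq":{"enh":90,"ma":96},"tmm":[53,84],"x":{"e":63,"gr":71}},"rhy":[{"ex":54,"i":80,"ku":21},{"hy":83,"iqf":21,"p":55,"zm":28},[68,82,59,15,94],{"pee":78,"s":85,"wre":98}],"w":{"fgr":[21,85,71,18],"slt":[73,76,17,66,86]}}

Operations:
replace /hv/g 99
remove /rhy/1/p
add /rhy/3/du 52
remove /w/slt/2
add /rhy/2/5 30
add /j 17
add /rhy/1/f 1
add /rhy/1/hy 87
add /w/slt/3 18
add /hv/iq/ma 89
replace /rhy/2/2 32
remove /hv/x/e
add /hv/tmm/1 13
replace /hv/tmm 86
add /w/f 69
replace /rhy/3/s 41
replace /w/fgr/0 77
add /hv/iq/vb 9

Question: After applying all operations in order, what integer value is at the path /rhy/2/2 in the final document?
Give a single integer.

Answer: 32

Derivation:
After op 1 (replace /hv/g 99): {"hv":{"g":99,"iq":{"enh":90,"ma":96},"tmm":[53,84],"x":{"e":63,"gr":71}},"rhy":[{"ex":54,"i":80,"ku":21},{"hy":83,"iqf":21,"p":55,"zm":28},[68,82,59,15,94],{"pee":78,"s":85,"wre":98}],"w":{"fgr":[21,85,71,18],"slt":[73,76,17,66,86]}}
After op 2 (remove /rhy/1/p): {"hv":{"g":99,"iq":{"enh":90,"ma":96},"tmm":[53,84],"x":{"e":63,"gr":71}},"rhy":[{"ex":54,"i":80,"ku":21},{"hy":83,"iqf":21,"zm":28},[68,82,59,15,94],{"pee":78,"s":85,"wre":98}],"w":{"fgr":[21,85,71,18],"slt":[73,76,17,66,86]}}
After op 3 (add /rhy/3/du 52): {"hv":{"g":99,"iq":{"enh":90,"ma":96},"tmm":[53,84],"x":{"e":63,"gr":71}},"rhy":[{"ex":54,"i":80,"ku":21},{"hy":83,"iqf":21,"zm":28},[68,82,59,15,94],{"du":52,"pee":78,"s":85,"wre":98}],"w":{"fgr":[21,85,71,18],"slt":[73,76,17,66,86]}}
After op 4 (remove /w/slt/2): {"hv":{"g":99,"iq":{"enh":90,"ma":96},"tmm":[53,84],"x":{"e":63,"gr":71}},"rhy":[{"ex":54,"i":80,"ku":21},{"hy":83,"iqf":21,"zm":28},[68,82,59,15,94],{"du":52,"pee":78,"s":85,"wre":98}],"w":{"fgr":[21,85,71,18],"slt":[73,76,66,86]}}
After op 5 (add /rhy/2/5 30): {"hv":{"g":99,"iq":{"enh":90,"ma":96},"tmm":[53,84],"x":{"e":63,"gr":71}},"rhy":[{"ex":54,"i":80,"ku":21},{"hy":83,"iqf":21,"zm":28},[68,82,59,15,94,30],{"du":52,"pee":78,"s":85,"wre":98}],"w":{"fgr":[21,85,71,18],"slt":[73,76,66,86]}}
After op 6 (add /j 17): {"hv":{"g":99,"iq":{"enh":90,"ma":96},"tmm":[53,84],"x":{"e":63,"gr":71}},"j":17,"rhy":[{"ex":54,"i":80,"ku":21},{"hy":83,"iqf":21,"zm":28},[68,82,59,15,94,30],{"du":52,"pee":78,"s":85,"wre":98}],"w":{"fgr":[21,85,71,18],"slt":[73,76,66,86]}}
After op 7 (add /rhy/1/f 1): {"hv":{"g":99,"iq":{"enh":90,"ma":96},"tmm":[53,84],"x":{"e":63,"gr":71}},"j":17,"rhy":[{"ex":54,"i":80,"ku":21},{"f":1,"hy":83,"iqf":21,"zm":28},[68,82,59,15,94,30],{"du":52,"pee":78,"s":85,"wre":98}],"w":{"fgr":[21,85,71,18],"slt":[73,76,66,86]}}
After op 8 (add /rhy/1/hy 87): {"hv":{"g":99,"iq":{"enh":90,"ma":96},"tmm":[53,84],"x":{"e":63,"gr":71}},"j":17,"rhy":[{"ex":54,"i":80,"ku":21},{"f":1,"hy":87,"iqf":21,"zm":28},[68,82,59,15,94,30],{"du":52,"pee":78,"s":85,"wre":98}],"w":{"fgr":[21,85,71,18],"slt":[73,76,66,86]}}
After op 9 (add /w/slt/3 18): {"hv":{"g":99,"iq":{"enh":90,"ma":96},"tmm":[53,84],"x":{"e":63,"gr":71}},"j":17,"rhy":[{"ex":54,"i":80,"ku":21},{"f":1,"hy":87,"iqf":21,"zm":28},[68,82,59,15,94,30],{"du":52,"pee":78,"s":85,"wre":98}],"w":{"fgr":[21,85,71,18],"slt":[73,76,66,18,86]}}
After op 10 (add /hv/iq/ma 89): {"hv":{"g":99,"iq":{"enh":90,"ma":89},"tmm":[53,84],"x":{"e":63,"gr":71}},"j":17,"rhy":[{"ex":54,"i":80,"ku":21},{"f":1,"hy":87,"iqf":21,"zm":28},[68,82,59,15,94,30],{"du":52,"pee":78,"s":85,"wre":98}],"w":{"fgr":[21,85,71,18],"slt":[73,76,66,18,86]}}
After op 11 (replace /rhy/2/2 32): {"hv":{"g":99,"iq":{"enh":90,"ma":89},"tmm":[53,84],"x":{"e":63,"gr":71}},"j":17,"rhy":[{"ex":54,"i":80,"ku":21},{"f":1,"hy":87,"iqf":21,"zm":28},[68,82,32,15,94,30],{"du":52,"pee":78,"s":85,"wre":98}],"w":{"fgr":[21,85,71,18],"slt":[73,76,66,18,86]}}
After op 12 (remove /hv/x/e): {"hv":{"g":99,"iq":{"enh":90,"ma":89},"tmm":[53,84],"x":{"gr":71}},"j":17,"rhy":[{"ex":54,"i":80,"ku":21},{"f":1,"hy":87,"iqf":21,"zm":28},[68,82,32,15,94,30],{"du":52,"pee":78,"s":85,"wre":98}],"w":{"fgr":[21,85,71,18],"slt":[73,76,66,18,86]}}
After op 13 (add /hv/tmm/1 13): {"hv":{"g":99,"iq":{"enh":90,"ma":89},"tmm":[53,13,84],"x":{"gr":71}},"j":17,"rhy":[{"ex":54,"i":80,"ku":21},{"f":1,"hy":87,"iqf":21,"zm":28},[68,82,32,15,94,30],{"du":52,"pee":78,"s":85,"wre":98}],"w":{"fgr":[21,85,71,18],"slt":[73,76,66,18,86]}}
After op 14 (replace /hv/tmm 86): {"hv":{"g":99,"iq":{"enh":90,"ma":89},"tmm":86,"x":{"gr":71}},"j":17,"rhy":[{"ex":54,"i":80,"ku":21},{"f":1,"hy":87,"iqf":21,"zm":28},[68,82,32,15,94,30],{"du":52,"pee":78,"s":85,"wre":98}],"w":{"fgr":[21,85,71,18],"slt":[73,76,66,18,86]}}
After op 15 (add /w/f 69): {"hv":{"g":99,"iq":{"enh":90,"ma":89},"tmm":86,"x":{"gr":71}},"j":17,"rhy":[{"ex":54,"i":80,"ku":21},{"f":1,"hy":87,"iqf":21,"zm":28},[68,82,32,15,94,30],{"du":52,"pee":78,"s":85,"wre":98}],"w":{"f":69,"fgr":[21,85,71,18],"slt":[73,76,66,18,86]}}
After op 16 (replace /rhy/3/s 41): {"hv":{"g":99,"iq":{"enh":90,"ma":89},"tmm":86,"x":{"gr":71}},"j":17,"rhy":[{"ex":54,"i":80,"ku":21},{"f":1,"hy":87,"iqf":21,"zm":28},[68,82,32,15,94,30],{"du":52,"pee":78,"s":41,"wre":98}],"w":{"f":69,"fgr":[21,85,71,18],"slt":[73,76,66,18,86]}}
After op 17 (replace /w/fgr/0 77): {"hv":{"g":99,"iq":{"enh":90,"ma":89},"tmm":86,"x":{"gr":71}},"j":17,"rhy":[{"ex":54,"i":80,"ku":21},{"f":1,"hy":87,"iqf":21,"zm":28},[68,82,32,15,94,30],{"du":52,"pee":78,"s":41,"wre":98}],"w":{"f":69,"fgr":[77,85,71,18],"slt":[73,76,66,18,86]}}
After op 18 (add /hv/iq/vb 9): {"hv":{"g":99,"iq":{"enh":90,"ma":89,"vb":9},"tmm":86,"x":{"gr":71}},"j":17,"rhy":[{"ex":54,"i":80,"ku":21},{"f":1,"hy":87,"iqf":21,"zm":28},[68,82,32,15,94,30],{"du":52,"pee":78,"s":41,"wre":98}],"w":{"f":69,"fgr":[77,85,71,18],"slt":[73,76,66,18,86]}}
Value at /rhy/2/2: 32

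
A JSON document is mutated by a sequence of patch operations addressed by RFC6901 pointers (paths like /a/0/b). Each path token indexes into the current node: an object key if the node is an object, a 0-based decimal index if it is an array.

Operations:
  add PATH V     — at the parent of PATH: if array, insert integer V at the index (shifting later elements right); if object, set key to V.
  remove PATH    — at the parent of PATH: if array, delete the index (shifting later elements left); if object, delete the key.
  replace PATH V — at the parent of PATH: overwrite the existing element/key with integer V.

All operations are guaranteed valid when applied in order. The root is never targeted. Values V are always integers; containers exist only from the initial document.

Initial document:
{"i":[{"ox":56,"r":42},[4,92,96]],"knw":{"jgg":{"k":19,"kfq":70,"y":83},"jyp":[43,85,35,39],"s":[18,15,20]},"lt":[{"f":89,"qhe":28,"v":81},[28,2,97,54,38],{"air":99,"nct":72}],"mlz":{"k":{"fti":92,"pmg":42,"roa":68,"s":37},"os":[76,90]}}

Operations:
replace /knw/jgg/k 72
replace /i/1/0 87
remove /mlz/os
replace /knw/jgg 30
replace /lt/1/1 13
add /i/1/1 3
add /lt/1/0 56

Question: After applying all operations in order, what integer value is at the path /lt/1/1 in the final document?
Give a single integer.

Answer: 28

Derivation:
After op 1 (replace /knw/jgg/k 72): {"i":[{"ox":56,"r":42},[4,92,96]],"knw":{"jgg":{"k":72,"kfq":70,"y":83},"jyp":[43,85,35,39],"s":[18,15,20]},"lt":[{"f":89,"qhe":28,"v":81},[28,2,97,54,38],{"air":99,"nct":72}],"mlz":{"k":{"fti":92,"pmg":42,"roa":68,"s":37},"os":[76,90]}}
After op 2 (replace /i/1/0 87): {"i":[{"ox":56,"r":42},[87,92,96]],"knw":{"jgg":{"k":72,"kfq":70,"y":83},"jyp":[43,85,35,39],"s":[18,15,20]},"lt":[{"f":89,"qhe":28,"v":81},[28,2,97,54,38],{"air":99,"nct":72}],"mlz":{"k":{"fti":92,"pmg":42,"roa":68,"s":37},"os":[76,90]}}
After op 3 (remove /mlz/os): {"i":[{"ox":56,"r":42},[87,92,96]],"knw":{"jgg":{"k":72,"kfq":70,"y":83},"jyp":[43,85,35,39],"s":[18,15,20]},"lt":[{"f":89,"qhe":28,"v":81},[28,2,97,54,38],{"air":99,"nct":72}],"mlz":{"k":{"fti":92,"pmg":42,"roa":68,"s":37}}}
After op 4 (replace /knw/jgg 30): {"i":[{"ox":56,"r":42},[87,92,96]],"knw":{"jgg":30,"jyp":[43,85,35,39],"s":[18,15,20]},"lt":[{"f":89,"qhe":28,"v":81},[28,2,97,54,38],{"air":99,"nct":72}],"mlz":{"k":{"fti":92,"pmg":42,"roa":68,"s":37}}}
After op 5 (replace /lt/1/1 13): {"i":[{"ox":56,"r":42},[87,92,96]],"knw":{"jgg":30,"jyp":[43,85,35,39],"s":[18,15,20]},"lt":[{"f":89,"qhe":28,"v":81},[28,13,97,54,38],{"air":99,"nct":72}],"mlz":{"k":{"fti":92,"pmg":42,"roa":68,"s":37}}}
After op 6 (add /i/1/1 3): {"i":[{"ox":56,"r":42},[87,3,92,96]],"knw":{"jgg":30,"jyp":[43,85,35,39],"s":[18,15,20]},"lt":[{"f":89,"qhe":28,"v":81},[28,13,97,54,38],{"air":99,"nct":72}],"mlz":{"k":{"fti":92,"pmg":42,"roa":68,"s":37}}}
After op 7 (add /lt/1/0 56): {"i":[{"ox":56,"r":42},[87,3,92,96]],"knw":{"jgg":30,"jyp":[43,85,35,39],"s":[18,15,20]},"lt":[{"f":89,"qhe":28,"v":81},[56,28,13,97,54,38],{"air":99,"nct":72}],"mlz":{"k":{"fti":92,"pmg":42,"roa":68,"s":37}}}
Value at /lt/1/1: 28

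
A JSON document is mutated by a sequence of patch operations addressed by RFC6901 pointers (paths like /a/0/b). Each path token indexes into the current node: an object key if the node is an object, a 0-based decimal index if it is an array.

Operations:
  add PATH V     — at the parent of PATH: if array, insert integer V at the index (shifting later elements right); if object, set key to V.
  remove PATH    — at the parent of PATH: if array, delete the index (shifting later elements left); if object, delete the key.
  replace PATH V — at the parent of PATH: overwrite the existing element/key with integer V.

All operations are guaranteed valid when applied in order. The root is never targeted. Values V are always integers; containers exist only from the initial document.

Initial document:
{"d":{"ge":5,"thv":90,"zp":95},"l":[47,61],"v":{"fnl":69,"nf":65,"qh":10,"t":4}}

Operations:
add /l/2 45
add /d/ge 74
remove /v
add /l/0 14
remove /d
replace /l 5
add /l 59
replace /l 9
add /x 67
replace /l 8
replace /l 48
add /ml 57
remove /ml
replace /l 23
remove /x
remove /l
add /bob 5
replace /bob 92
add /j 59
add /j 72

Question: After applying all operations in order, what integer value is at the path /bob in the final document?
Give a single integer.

Answer: 92

Derivation:
After op 1 (add /l/2 45): {"d":{"ge":5,"thv":90,"zp":95},"l":[47,61,45],"v":{"fnl":69,"nf":65,"qh":10,"t":4}}
After op 2 (add /d/ge 74): {"d":{"ge":74,"thv":90,"zp":95},"l":[47,61,45],"v":{"fnl":69,"nf":65,"qh":10,"t":4}}
After op 3 (remove /v): {"d":{"ge":74,"thv":90,"zp":95},"l":[47,61,45]}
After op 4 (add /l/0 14): {"d":{"ge":74,"thv":90,"zp":95},"l":[14,47,61,45]}
After op 5 (remove /d): {"l":[14,47,61,45]}
After op 6 (replace /l 5): {"l":5}
After op 7 (add /l 59): {"l":59}
After op 8 (replace /l 9): {"l":9}
After op 9 (add /x 67): {"l":9,"x":67}
After op 10 (replace /l 8): {"l":8,"x":67}
After op 11 (replace /l 48): {"l":48,"x":67}
After op 12 (add /ml 57): {"l":48,"ml":57,"x":67}
After op 13 (remove /ml): {"l":48,"x":67}
After op 14 (replace /l 23): {"l":23,"x":67}
After op 15 (remove /x): {"l":23}
After op 16 (remove /l): {}
After op 17 (add /bob 5): {"bob":5}
After op 18 (replace /bob 92): {"bob":92}
After op 19 (add /j 59): {"bob":92,"j":59}
After op 20 (add /j 72): {"bob":92,"j":72}
Value at /bob: 92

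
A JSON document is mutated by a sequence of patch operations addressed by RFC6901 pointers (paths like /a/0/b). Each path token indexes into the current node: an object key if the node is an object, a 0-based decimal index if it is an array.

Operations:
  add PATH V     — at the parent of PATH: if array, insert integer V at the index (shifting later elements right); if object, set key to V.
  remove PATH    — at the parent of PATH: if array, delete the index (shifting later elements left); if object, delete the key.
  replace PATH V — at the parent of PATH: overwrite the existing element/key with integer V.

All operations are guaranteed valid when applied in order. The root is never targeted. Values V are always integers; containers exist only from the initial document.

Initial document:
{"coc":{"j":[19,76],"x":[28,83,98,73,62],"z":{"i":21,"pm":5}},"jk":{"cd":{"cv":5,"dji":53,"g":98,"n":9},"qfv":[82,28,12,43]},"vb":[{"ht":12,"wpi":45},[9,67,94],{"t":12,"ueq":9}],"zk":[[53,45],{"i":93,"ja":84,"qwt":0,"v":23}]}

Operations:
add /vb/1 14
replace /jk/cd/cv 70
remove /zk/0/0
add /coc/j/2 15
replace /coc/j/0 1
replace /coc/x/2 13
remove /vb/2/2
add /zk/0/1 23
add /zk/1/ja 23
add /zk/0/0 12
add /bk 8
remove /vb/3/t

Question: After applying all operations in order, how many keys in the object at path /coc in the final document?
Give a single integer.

After op 1 (add /vb/1 14): {"coc":{"j":[19,76],"x":[28,83,98,73,62],"z":{"i":21,"pm":5}},"jk":{"cd":{"cv":5,"dji":53,"g":98,"n":9},"qfv":[82,28,12,43]},"vb":[{"ht":12,"wpi":45},14,[9,67,94],{"t":12,"ueq":9}],"zk":[[53,45],{"i":93,"ja":84,"qwt":0,"v":23}]}
After op 2 (replace /jk/cd/cv 70): {"coc":{"j":[19,76],"x":[28,83,98,73,62],"z":{"i":21,"pm":5}},"jk":{"cd":{"cv":70,"dji":53,"g":98,"n":9},"qfv":[82,28,12,43]},"vb":[{"ht":12,"wpi":45},14,[9,67,94],{"t":12,"ueq":9}],"zk":[[53,45],{"i":93,"ja":84,"qwt":0,"v":23}]}
After op 3 (remove /zk/0/0): {"coc":{"j":[19,76],"x":[28,83,98,73,62],"z":{"i":21,"pm":5}},"jk":{"cd":{"cv":70,"dji":53,"g":98,"n":9},"qfv":[82,28,12,43]},"vb":[{"ht":12,"wpi":45},14,[9,67,94],{"t":12,"ueq":9}],"zk":[[45],{"i":93,"ja":84,"qwt":0,"v":23}]}
After op 4 (add /coc/j/2 15): {"coc":{"j":[19,76,15],"x":[28,83,98,73,62],"z":{"i":21,"pm":5}},"jk":{"cd":{"cv":70,"dji":53,"g":98,"n":9},"qfv":[82,28,12,43]},"vb":[{"ht":12,"wpi":45},14,[9,67,94],{"t":12,"ueq":9}],"zk":[[45],{"i":93,"ja":84,"qwt":0,"v":23}]}
After op 5 (replace /coc/j/0 1): {"coc":{"j":[1,76,15],"x":[28,83,98,73,62],"z":{"i":21,"pm":5}},"jk":{"cd":{"cv":70,"dji":53,"g":98,"n":9},"qfv":[82,28,12,43]},"vb":[{"ht":12,"wpi":45},14,[9,67,94],{"t":12,"ueq":9}],"zk":[[45],{"i":93,"ja":84,"qwt":0,"v":23}]}
After op 6 (replace /coc/x/2 13): {"coc":{"j":[1,76,15],"x":[28,83,13,73,62],"z":{"i":21,"pm":5}},"jk":{"cd":{"cv":70,"dji":53,"g":98,"n":9},"qfv":[82,28,12,43]},"vb":[{"ht":12,"wpi":45},14,[9,67,94],{"t":12,"ueq":9}],"zk":[[45],{"i":93,"ja":84,"qwt":0,"v":23}]}
After op 7 (remove /vb/2/2): {"coc":{"j":[1,76,15],"x":[28,83,13,73,62],"z":{"i":21,"pm":5}},"jk":{"cd":{"cv":70,"dji":53,"g":98,"n":9},"qfv":[82,28,12,43]},"vb":[{"ht":12,"wpi":45},14,[9,67],{"t":12,"ueq":9}],"zk":[[45],{"i":93,"ja":84,"qwt":0,"v":23}]}
After op 8 (add /zk/0/1 23): {"coc":{"j":[1,76,15],"x":[28,83,13,73,62],"z":{"i":21,"pm":5}},"jk":{"cd":{"cv":70,"dji":53,"g":98,"n":9},"qfv":[82,28,12,43]},"vb":[{"ht":12,"wpi":45},14,[9,67],{"t":12,"ueq":9}],"zk":[[45,23],{"i":93,"ja":84,"qwt":0,"v":23}]}
After op 9 (add /zk/1/ja 23): {"coc":{"j":[1,76,15],"x":[28,83,13,73,62],"z":{"i":21,"pm":5}},"jk":{"cd":{"cv":70,"dji":53,"g":98,"n":9},"qfv":[82,28,12,43]},"vb":[{"ht":12,"wpi":45},14,[9,67],{"t":12,"ueq":9}],"zk":[[45,23],{"i":93,"ja":23,"qwt":0,"v":23}]}
After op 10 (add /zk/0/0 12): {"coc":{"j":[1,76,15],"x":[28,83,13,73,62],"z":{"i":21,"pm":5}},"jk":{"cd":{"cv":70,"dji":53,"g":98,"n":9},"qfv":[82,28,12,43]},"vb":[{"ht":12,"wpi":45},14,[9,67],{"t":12,"ueq":9}],"zk":[[12,45,23],{"i":93,"ja":23,"qwt":0,"v":23}]}
After op 11 (add /bk 8): {"bk":8,"coc":{"j":[1,76,15],"x":[28,83,13,73,62],"z":{"i":21,"pm":5}},"jk":{"cd":{"cv":70,"dji":53,"g":98,"n":9},"qfv":[82,28,12,43]},"vb":[{"ht":12,"wpi":45},14,[9,67],{"t":12,"ueq":9}],"zk":[[12,45,23],{"i":93,"ja":23,"qwt":0,"v":23}]}
After op 12 (remove /vb/3/t): {"bk":8,"coc":{"j":[1,76,15],"x":[28,83,13,73,62],"z":{"i":21,"pm":5}},"jk":{"cd":{"cv":70,"dji":53,"g":98,"n":9},"qfv":[82,28,12,43]},"vb":[{"ht":12,"wpi":45},14,[9,67],{"ueq":9}],"zk":[[12,45,23],{"i":93,"ja":23,"qwt":0,"v":23}]}
Size at path /coc: 3

Answer: 3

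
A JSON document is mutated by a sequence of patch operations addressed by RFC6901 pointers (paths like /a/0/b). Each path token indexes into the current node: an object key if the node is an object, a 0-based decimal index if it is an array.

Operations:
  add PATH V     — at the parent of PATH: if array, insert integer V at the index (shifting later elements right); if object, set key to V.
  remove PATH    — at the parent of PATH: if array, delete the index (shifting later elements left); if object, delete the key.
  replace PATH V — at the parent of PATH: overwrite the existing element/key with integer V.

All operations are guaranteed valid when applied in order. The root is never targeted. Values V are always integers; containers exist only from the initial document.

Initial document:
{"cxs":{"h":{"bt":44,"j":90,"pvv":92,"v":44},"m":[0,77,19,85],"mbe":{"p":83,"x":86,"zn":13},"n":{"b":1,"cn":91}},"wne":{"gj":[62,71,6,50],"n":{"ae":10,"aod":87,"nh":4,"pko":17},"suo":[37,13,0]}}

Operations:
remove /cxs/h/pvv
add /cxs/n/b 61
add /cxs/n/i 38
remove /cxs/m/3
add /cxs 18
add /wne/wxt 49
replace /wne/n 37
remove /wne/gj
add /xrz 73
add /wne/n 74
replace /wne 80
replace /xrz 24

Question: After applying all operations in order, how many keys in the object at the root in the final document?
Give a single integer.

Answer: 3

Derivation:
After op 1 (remove /cxs/h/pvv): {"cxs":{"h":{"bt":44,"j":90,"v":44},"m":[0,77,19,85],"mbe":{"p":83,"x":86,"zn":13},"n":{"b":1,"cn":91}},"wne":{"gj":[62,71,6,50],"n":{"ae":10,"aod":87,"nh":4,"pko":17},"suo":[37,13,0]}}
After op 2 (add /cxs/n/b 61): {"cxs":{"h":{"bt":44,"j":90,"v":44},"m":[0,77,19,85],"mbe":{"p":83,"x":86,"zn":13},"n":{"b":61,"cn":91}},"wne":{"gj":[62,71,6,50],"n":{"ae":10,"aod":87,"nh":4,"pko":17},"suo":[37,13,0]}}
After op 3 (add /cxs/n/i 38): {"cxs":{"h":{"bt":44,"j":90,"v":44},"m":[0,77,19,85],"mbe":{"p":83,"x":86,"zn":13},"n":{"b":61,"cn":91,"i":38}},"wne":{"gj":[62,71,6,50],"n":{"ae":10,"aod":87,"nh":4,"pko":17},"suo":[37,13,0]}}
After op 4 (remove /cxs/m/3): {"cxs":{"h":{"bt":44,"j":90,"v":44},"m":[0,77,19],"mbe":{"p":83,"x":86,"zn":13},"n":{"b":61,"cn":91,"i":38}},"wne":{"gj":[62,71,6,50],"n":{"ae":10,"aod":87,"nh":4,"pko":17},"suo":[37,13,0]}}
After op 5 (add /cxs 18): {"cxs":18,"wne":{"gj":[62,71,6,50],"n":{"ae":10,"aod":87,"nh":4,"pko":17},"suo":[37,13,0]}}
After op 6 (add /wne/wxt 49): {"cxs":18,"wne":{"gj":[62,71,6,50],"n":{"ae":10,"aod":87,"nh":4,"pko":17},"suo":[37,13,0],"wxt":49}}
After op 7 (replace /wne/n 37): {"cxs":18,"wne":{"gj":[62,71,6,50],"n":37,"suo":[37,13,0],"wxt":49}}
After op 8 (remove /wne/gj): {"cxs":18,"wne":{"n":37,"suo":[37,13,0],"wxt":49}}
After op 9 (add /xrz 73): {"cxs":18,"wne":{"n":37,"suo":[37,13,0],"wxt":49},"xrz":73}
After op 10 (add /wne/n 74): {"cxs":18,"wne":{"n":74,"suo":[37,13,0],"wxt":49},"xrz":73}
After op 11 (replace /wne 80): {"cxs":18,"wne":80,"xrz":73}
After op 12 (replace /xrz 24): {"cxs":18,"wne":80,"xrz":24}
Size at the root: 3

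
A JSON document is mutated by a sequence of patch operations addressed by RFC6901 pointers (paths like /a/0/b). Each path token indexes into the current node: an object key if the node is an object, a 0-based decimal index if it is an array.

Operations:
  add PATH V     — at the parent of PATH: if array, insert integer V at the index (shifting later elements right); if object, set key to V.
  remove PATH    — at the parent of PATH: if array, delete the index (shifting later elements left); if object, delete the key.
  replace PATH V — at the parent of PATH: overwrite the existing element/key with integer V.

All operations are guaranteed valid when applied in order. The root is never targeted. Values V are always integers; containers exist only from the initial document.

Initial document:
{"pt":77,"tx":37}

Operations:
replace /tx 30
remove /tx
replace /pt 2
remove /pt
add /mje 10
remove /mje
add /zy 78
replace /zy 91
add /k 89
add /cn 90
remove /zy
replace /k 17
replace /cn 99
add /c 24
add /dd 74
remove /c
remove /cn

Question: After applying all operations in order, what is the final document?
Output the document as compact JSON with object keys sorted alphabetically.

After op 1 (replace /tx 30): {"pt":77,"tx":30}
After op 2 (remove /tx): {"pt":77}
After op 3 (replace /pt 2): {"pt":2}
After op 4 (remove /pt): {}
After op 5 (add /mje 10): {"mje":10}
After op 6 (remove /mje): {}
After op 7 (add /zy 78): {"zy":78}
After op 8 (replace /zy 91): {"zy":91}
After op 9 (add /k 89): {"k":89,"zy":91}
After op 10 (add /cn 90): {"cn":90,"k":89,"zy":91}
After op 11 (remove /zy): {"cn":90,"k":89}
After op 12 (replace /k 17): {"cn":90,"k":17}
After op 13 (replace /cn 99): {"cn":99,"k":17}
After op 14 (add /c 24): {"c":24,"cn":99,"k":17}
After op 15 (add /dd 74): {"c":24,"cn":99,"dd":74,"k":17}
After op 16 (remove /c): {"cn":99,"dd":74,"k":17}
After op 17 (remove /cn): {"dd":74,"k":17}

Answer: {"dd":74,"k":17}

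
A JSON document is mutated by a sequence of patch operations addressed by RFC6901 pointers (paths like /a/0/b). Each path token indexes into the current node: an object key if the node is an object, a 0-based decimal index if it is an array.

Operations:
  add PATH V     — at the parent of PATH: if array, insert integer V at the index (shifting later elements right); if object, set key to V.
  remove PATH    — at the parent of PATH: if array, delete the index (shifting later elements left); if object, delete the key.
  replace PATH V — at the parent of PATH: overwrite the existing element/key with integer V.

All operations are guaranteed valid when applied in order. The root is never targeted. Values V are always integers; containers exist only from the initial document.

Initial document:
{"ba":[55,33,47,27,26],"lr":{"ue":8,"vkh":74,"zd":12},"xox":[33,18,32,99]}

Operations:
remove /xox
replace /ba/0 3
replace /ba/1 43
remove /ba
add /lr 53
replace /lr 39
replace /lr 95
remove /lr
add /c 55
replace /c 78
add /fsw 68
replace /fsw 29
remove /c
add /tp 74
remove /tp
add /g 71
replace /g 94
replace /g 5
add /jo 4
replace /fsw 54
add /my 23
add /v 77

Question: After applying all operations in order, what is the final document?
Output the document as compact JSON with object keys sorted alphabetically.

Answer: {"fsw":54,"g":5,"jo":4,"my":23,"v":77}

Derivation:
After op 1 (remove /xox): {"ba":[55,33,47,27,26],"lr":{"ue":8,"vkh":74,"zd":12}}
After op 2 (replace /ba/0 3): {"ba":[3,33,47,27,26],"lr":{"ue":8,"vkh":74,"zd":12}}
After op 3 (replace /ba/1 43): {"ba":[3,43,47,27,26],"lr":{"ue":8,"vkh":74,"zd":12}}
After op 4 (remove /ba): {"lr":{"ue":8,"vkh":74,"zd":12}}
After op 5 (add /lr 53): {"lr":53}
After op 6 (replace /lr 39): {"lr":39}
After op 7 (replace /lr 95): {"lr":95}
After op 8 (remove /lr): {}
After op 9 (add /c 55): {"c":55}
After op 10 (replace /c 78): {"c":78}
After op 11 (add /fsw 68): {"c":78,"fsw":68}
After op 12 (replace /fsw 29): {"c":78,"fsw":29}
After op 13 (remove /c): {"fsw":29}
After op 14 (add /tp 74): {"fsw":29,"tp":74}
After op 15 (remove /tp): {"fsw":29}
After op 16 (add /g 71): {"fsw":29,"g":71}
After op 17 (replace /g 94): {"fsw":29,"g":94}
After op 18 (replace /g 5): {"fsw":29,"g":5}
After op 19 (add /jo 4): {"fsw":29,"g":5,"jo":4}
After op 20 (replace /fsw 54): {"fsw":54,"g":5,"jo":4}
After op 21 (add /my 23): {"fsw":54,"g":5,"jo":4,"my":23}
After op 22 (add /v 77): {"fsw":54,"g":5,"jo":4,"my":23,"v":77}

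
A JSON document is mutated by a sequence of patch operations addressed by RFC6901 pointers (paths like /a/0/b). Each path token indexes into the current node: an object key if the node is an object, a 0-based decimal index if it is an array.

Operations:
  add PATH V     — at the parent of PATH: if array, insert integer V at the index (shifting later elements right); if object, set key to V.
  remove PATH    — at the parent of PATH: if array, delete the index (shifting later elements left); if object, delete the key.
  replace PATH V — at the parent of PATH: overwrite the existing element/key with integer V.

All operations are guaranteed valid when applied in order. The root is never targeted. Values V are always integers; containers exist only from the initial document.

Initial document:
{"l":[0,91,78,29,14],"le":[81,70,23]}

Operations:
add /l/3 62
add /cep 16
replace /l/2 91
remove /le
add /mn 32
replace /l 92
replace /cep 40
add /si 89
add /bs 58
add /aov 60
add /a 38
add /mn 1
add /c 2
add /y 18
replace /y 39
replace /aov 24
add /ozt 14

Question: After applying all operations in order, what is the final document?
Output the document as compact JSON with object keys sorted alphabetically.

After op 1 (add /l/3 62): {"l":[0,91,78,62,29,14],"le":[81,70,23]}
After op 2 (add /cep 16): {"cep":16,"l":[0,91,78,62,29,14],"le":[81,70,23]}
After op 3 (replace /l/2 91): {"cep":16,"l":[0,91,91,62,29,14],"le":[81,70,23]}
After op 4 (remove /le): {"cep":16,"l":[0,91,91,62,29,14]}
After op 5 (add /mn 32): {"cep":16,"l":[0,91,91,62,29,14],"mn":32}
After op 6 (replace /l 92): {"cep":16,"l":92,"mn":32}
After op 7 (replace /cep 40): {"cep":40,"l":92,"mn":32}
After op 8 (add /si 89): {"cep":40,"l":92,"mn":32,"si":89}
After op 9 (add /bs 58): {"bs":58,"cep":40,"l":92,"mn":32,"si":89}
After op 10 (add /aov 60): {"aov":60,"bs":58,"cep":40,"l":92,"mn":32,"si":89}
After op 11 (add /a 38): {"a":38,"aov":60,"bs":58,"cep":40,"l":92,"mn":32,"si":89}
After op 12 (add /mn 1): {"a":38,"aov":60,"bs":58,"cep":40,"l":92,"mn":1,"si":89}
After op 13 (add /c 2): {"a":38,"aov":60,"bs":58,"c":2,"cep":40,"l":92,"mn":1,"si":89}
After op 14 (add /y 18): {"a":38,"aov":60,"bs":58,"c":2,"cep":40,"l":92,"mn":1,"si":89,"y":18}
After op 15 (replace /y 39): {"a":38,"aov":60,"bs":58,"c":2,"cep":40,"l":92,"mn":1,"si":89,"y":39}
After op 16 (replace /aov 24): {"a":38,"aov":24,"bs":58,"c":2,"cep":40,"l":92,"mn":1,"si":89,"y":39}
After op 17 (add /ozt 14): {"a":38,"aov":24,"bs":58,"c":2,"cep":40,"l":92,"mn":1,"ozt":14,"si":89,"y":39}

Answer: {"a":38,"aov":24,"bs":58,"c":2,"cep":40,"l":92,"mn":1,"ozt":14,"si":89,"y":39}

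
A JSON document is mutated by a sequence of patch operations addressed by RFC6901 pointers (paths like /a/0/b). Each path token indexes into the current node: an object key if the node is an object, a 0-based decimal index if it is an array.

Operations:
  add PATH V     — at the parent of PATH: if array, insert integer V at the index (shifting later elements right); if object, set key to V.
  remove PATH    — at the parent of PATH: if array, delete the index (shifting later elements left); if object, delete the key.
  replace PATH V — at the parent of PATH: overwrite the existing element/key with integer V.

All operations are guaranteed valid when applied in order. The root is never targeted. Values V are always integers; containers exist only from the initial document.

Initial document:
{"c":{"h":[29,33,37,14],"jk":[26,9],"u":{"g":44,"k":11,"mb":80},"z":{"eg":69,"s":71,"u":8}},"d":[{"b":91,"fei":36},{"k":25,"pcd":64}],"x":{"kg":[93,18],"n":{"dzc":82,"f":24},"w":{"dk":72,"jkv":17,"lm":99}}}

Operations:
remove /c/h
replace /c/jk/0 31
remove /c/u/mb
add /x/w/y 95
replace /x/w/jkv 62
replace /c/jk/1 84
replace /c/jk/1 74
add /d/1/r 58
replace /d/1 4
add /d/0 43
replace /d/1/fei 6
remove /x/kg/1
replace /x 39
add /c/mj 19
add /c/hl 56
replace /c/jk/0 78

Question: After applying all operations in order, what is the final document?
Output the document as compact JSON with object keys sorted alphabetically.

After op 1 (remove /c/h): {"c":{"jk":[26,9],"u":{"g":44,"k":11,"mb":80},"z":{"eg":69,"s":71,"u":8}},"d":[{"b":91,"fei":36},{"k":25,"pcd":64}],"x":{"kg":[93,18],"n":{"dzc":82,"f":24},"w":{"dk":72,"jkv":17,"lm":99}}}
After op 2 (replace /c/jk/0 31): {"c":{"jk":[31,9],"u":{"g":44,"k":11,"mb":80},"z":{"eg":69,"s":71,"u":8}},"d":[{"b":91,"fei":36},{"k":25,"pcd":64}],"x":{"kg":[93,18],"n":{"dzc":82,"f":24},"w":{"dk":72,"jkv":17,"lm":99}}}
After op 3 (remove /c/u/mb): {"c":{"jk":[31,9],"u":{"g":44,"k":11},"z":{"eg":69,"s":71,"u":8}},"d":[{"b":91,"fei":36},{"k":25,"pcd":64}],"x":{"kg":[93,18],"n":{"dzc":82,"f":24},"w":{"dk":72,"jkv":17,"lm":99}}}
After op 4 (add /x/w/y 95): {"c":{"jk":[31,9],"u":{"g":44,"k":11},"z":{"eg":69,"s":71,"u":8}},"d":[{"b":91,"fei":36},{"k":25,"pcd":64}],"x":{"kg":[93,18],"n":{"dzc":82,"f":24},"w":{"dk":72,"jkv":17,"lm":99,"y":95}}}
After op 5 (replace /x/w/jkv 62): {"c":{"jk":[31,9],"u":{"g":44,"k":11},"z":{"eg":69,"s":71,"u":8}},"d":[{"b":91,"fei":36},{"k":25,"pcd":64}],"x":{"kg":[93,18],"n":{"dzc":82,"f":24},"w":{"dk":72,"jkv":62,"lm":99,"y":95}}}
After op 6 (replace /c/jk/1 84): {"c":{"jk":[31,84],"u":{"g":44,"k":11},"z":{"eg":69,"s":71,"u":8}},"d":[{"b":91,"fei":36},{"k":25,"pcd":64}],"x":{"kg":[93,18],"n":{"dzc":82,"f":24},"w":{"dk":72,"jkv":62,"lm":99,"y":95}}}
After op 7 (replace /c/jk/1 74): {"c":{"jk":[31,74],"u":{"g":44,"k":11},"z":{"eg":69,"s":71,"u":8}},"d":[{"b":91,"fei":36},{"k":25,"pcd":64}],"x":{"kg":[93,18],"n":{"dzc":82,"f":24},"w":{"dk":72,"jkv":62,"lm":99,"y":95}}}
After op 8 (add /d/1/r 58): {"c":{"jk":[31,74],"u":{"g":44,"k":11},"z":{"eg":69,"s":71,"u":8}},"d":[{"b":91,"fei":36},{"k":25,"pcd":64,"r":58}],"x":{"kg":[93,18],"n":{"dzc":82,"f":24},"w":{"dk":72,"jkv":62,"lm":99,"y":95}}}
After op 9 (replace /d/1 4): {"c":{"jk":[31,74],"u":{"g":44,"k":11},"z":{"eg":69,"s":71,"u":8}},"d":[{"b":91,"fei":36},4],"x":{"kg":[93,18],"n":{"dzc":82,"f":24},"w":{"dk":72,"jkv":62,"lm":99,"y":95}}}
After op 10 (add /d/0 43): {"c":{"jk":[31,74],"u":{"g":44,"k":11},"z":{"eg":69,"s":71,"u":8}},"d":[43,{"b":91,"fei":36},4],"x":{"kg":[93,18],"n":{"dzc":82,"f":24},"w":{"dk":72,"jkv":62,"lm":99,"y":95}}}
After op 11 (replace /d/1/fei 6): {"c":{"jk":[31,74],"u":{"g":44,"k":11},"z":{"eg":69,"s":71,"u":8}},"d":[43,{"b":91,"fei":6},4],"x":{"kg":[93,18],"n":{"dzc":82,"f":24},"w":{"dk":72,"jkv":62,"lm":99,"y":95}}}
After op 12 (remove /x/kg/1): {"c":{"jk":[31,74],"u":{"g":44,"k":11},"z":{"eg":69,"s":71,"u":8}},"d":[43,{"b":91,"fei":6},4],"x":{"kg":[93],"n":{"dzc":82,"f":24},"w":{"dk":72,"jkv":62,"lm":99,"y":95}}}
After op 13 (replace /x 39): {"c":{"jk":[31,74],"u":{"g":44,"k":11},"z":{"eg":69,"s":71,"u":8}},"d":[43,{"b":91,"fei":6},4],"x":39}
After op 14 (add /c/mj 19): {"c":{"jk":[31,74],"mj":19,"u":{"g":44,"k":11},"z":{"eg":69,"s":71,"u":8}},"d":[43,{"b":91,"fei":6},4],"x":39}
After op 15 (add /c/hl 56): {"c":{"hl":56,"jk":[31,74],"mj":19,"u":{"g":44,"k":11},"z":{"eg":69,"s":71,"u":8}},"d":[43,{"b":91,"fei":6},4],"x":39}
After op 16 (replace /c/jk/0 78): {"c":{"hl":56,"jk":[78,74],"mj":19,"u":{"g":44,"k":11},"z":{"eg":69,"s":71,"u":8}},"d":[43,{"b":91,"fei":6},4],"x":39}

Answer: {"c":{"hl":56,"jk":[78,74],"mj":19,"u":{"g":44,"k":11},"z":{"eg":69,"s":71,"u":8}},"d":[43,{"b":91,"fei":6},4],"x":39}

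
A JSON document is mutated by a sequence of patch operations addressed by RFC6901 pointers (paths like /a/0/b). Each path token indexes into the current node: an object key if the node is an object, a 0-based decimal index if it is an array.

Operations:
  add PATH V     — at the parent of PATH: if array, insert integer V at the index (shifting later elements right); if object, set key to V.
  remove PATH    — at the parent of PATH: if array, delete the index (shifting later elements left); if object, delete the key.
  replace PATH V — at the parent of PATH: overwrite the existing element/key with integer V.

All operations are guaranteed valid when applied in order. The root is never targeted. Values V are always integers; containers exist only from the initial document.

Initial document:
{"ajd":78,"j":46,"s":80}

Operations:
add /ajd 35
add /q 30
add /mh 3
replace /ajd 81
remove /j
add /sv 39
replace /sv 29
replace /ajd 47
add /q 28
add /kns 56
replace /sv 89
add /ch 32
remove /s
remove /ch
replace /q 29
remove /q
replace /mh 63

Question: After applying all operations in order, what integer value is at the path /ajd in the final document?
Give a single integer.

Answer: 47

Derivation:
After op 1 (add /ajd 35): {"ajd":35,"j":46,"s":80}
After op 2 (add /q 30): {"ajd":35,"j":46,"q":30,"s":80}
After op 3 (add /mh 3): {"ajd":35,"j":46,"mh":3,"q":30,"s":80}
After op 4 (replace /ajd 81): {"ajd":81,"j":46,"mh":3,"q":30,"s":80}
After op 5 (remove /j): {"ajd":81,"mh":3,"q":30,"s":80}
After op 6 (add /sv 39): {"ajd":81,"mh":3,"q":30,"s":80,"sv":39}
After op 7 (replace /sv 29): {"ajd":81,"mh":3,"q":30,"s":80,"sv":29}
After op 8 (replace /ajd 47): {"ajd":47,"mh":3,"q":30,"s":80,"sv":29}
After op 9 (add /q 28): {"ajd":47,"mh":3,"q":28,"s":80,"sv":29}
After op 10 (add /kns 56): {"ajd":47,"kns":56,"mh":3,"q":28,"s":80,"sv":29}
After op 11 (replace /sv 89): {"ajd":47,"kns":56,"mh":3,"q":28,"s":80,"sv":89}
After op 12 (add /ch 32): {"ajd":47,"ch":32,"kns":56,"mh":3,"q":28,"s":80,"sv":89}
After op 13 (remove /s): {"ajd":47,"ch":32,"kns":56,"mh":3,"q":28,"sv":89}
After op 14 (remove /ch): {"ajd":47,"kns":56,"mh":3,"q":28,"sv":89}
After op 15 (replace /q 29): {"ajd":47,"kns":56,"mh":3,"q":29,"sv":89}
After op 16 (remove /q): {"ajd":47,"kns":56,"mh":3,"sv":89}
After op 17 (replace /mh 63): {"ajd":47,"kns":56,"mh":63,"sv":89}
Value at /ajd: 47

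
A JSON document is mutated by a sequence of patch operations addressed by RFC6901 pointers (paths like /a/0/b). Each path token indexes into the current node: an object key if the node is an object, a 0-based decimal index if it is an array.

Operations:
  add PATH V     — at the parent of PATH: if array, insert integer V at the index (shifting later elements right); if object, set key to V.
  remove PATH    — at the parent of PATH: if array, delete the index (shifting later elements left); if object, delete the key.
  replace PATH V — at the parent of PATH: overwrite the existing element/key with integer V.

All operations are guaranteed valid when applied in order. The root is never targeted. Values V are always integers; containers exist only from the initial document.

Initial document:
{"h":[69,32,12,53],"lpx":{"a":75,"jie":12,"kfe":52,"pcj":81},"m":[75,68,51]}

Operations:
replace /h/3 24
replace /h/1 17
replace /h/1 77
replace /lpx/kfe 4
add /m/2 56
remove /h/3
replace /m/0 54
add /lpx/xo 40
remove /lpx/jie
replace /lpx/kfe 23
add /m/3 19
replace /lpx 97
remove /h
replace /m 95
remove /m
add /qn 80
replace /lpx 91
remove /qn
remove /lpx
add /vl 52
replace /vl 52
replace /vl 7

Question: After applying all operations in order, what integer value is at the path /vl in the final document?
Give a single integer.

Answer: 7

Derivation:
After op 1 (replace /h/3 24): {"h":[69,32,12,24],"lpx":{"a":75,"jie":12,"kfe":52,"pcj":81},"m":[75,68,51]}
After op 2 (replace /h/1 17): {"h":[69,17,12,24],"lpx":{"a":75,"jie":12,"kfe":52,"pcj":81},"m":[75,68,51]}
After op 3 (replace /h/1 77): {"h":[69,77,12,24],"lpx":{"a":75,"jie":12,"kfe":52,"pcj":81},"m":[75,68,51]}
After op 4 (replace /lpx/kfe 4): {"h":[69,77,12,24],"lpx":{"a":75,"jie":12,"kfe":4,"pcj":81},"m":[75,68,51]}
After op 5 (add /m/2 56): {"h":[69,77,12,24],"lpx":{"a":75,"jie":12,"kfe":4,"pcj":81},"m":[75,68,56,51]}
After op 6 (remove /h/3): {"h":[69,77,12],"lpx":{"a":75,"jie":12,"kfe":4,"pcj":81},"m":[75,68,56,51]}
After op 7 (replace /m/0 54): {"h":[69,77,12],"lpx":{"a":75,"jie":12,"kfe":4,"pcj":81},"m":[54,68,56,51]}
After op 8 (add /lpx/xo 40): {"h":[69,77,12],"lpx":{"a":75,"jie":12,"kfe":4,"pcj":81,"xo":40},"m":[54,68,56,51]}
After op 9 (remove /lpx/jie): {"h":[69,77,12],"lpx":{"a":75,"kfe":4,"pcj":81,"xo":40},"m":[54,68,56,51]}
After op 10 (replace /lpx/kfe 23): {"h":[69,77,12],"lpx":{"a":75,"kfe":23,"pcj":81,"xo":40},"m":[54,68,56,51]}
After op 11 (add /m/3 19): {"h":[69,77,12],"lpx":{"a":75,"kfe":23,"pcj":81,"xo":40},"m":[54,68,56,19,51]}
After op 12 (replace /lpx 97): {"h":[69,77,12],"lpx":97,"m":[54,68,56,19,51]}
After op 13 (remove /h): {"lpx":97,"m":[54,68,56,19,51]}
After op 14 (replace /m 95): {"lpx":97,"m":95}
After op 15 (remove /m): {"lpx":97}
After op 16 (add /qn 80): {"lpx":97,"qn":80}
After op 17 (replace /lpx 91): {"lpx":91,"qn":80}
After op 18 (remove /qn): {"lpx":91}
After op 19 (remove /lpx): {}
After op 20 (add /vl 52): {"vl":52}
After op 21 (replace /vl 52): {"vl":52}
After op 22 (replace /vl 7): {"vl":7}
Value at /vl: 7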